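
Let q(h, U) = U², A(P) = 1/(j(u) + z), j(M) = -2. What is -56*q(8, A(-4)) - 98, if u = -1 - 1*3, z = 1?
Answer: -154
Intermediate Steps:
u = -4 (u = -1 - 3 = -4)
A(P) = -1 (A(P) = 1/(-2 + 1) = 1/(-1) = -1)
-56*q(8, A(-4)) - 98 = -56*(-1)² - 98 = -56*1 - 98 = -56 - 98 = -154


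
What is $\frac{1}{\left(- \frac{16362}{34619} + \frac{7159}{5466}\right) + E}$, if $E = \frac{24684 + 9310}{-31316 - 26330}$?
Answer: $\frac{5454102906642}{1349342822329} \approx 4.042$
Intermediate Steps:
$E = - \frac{16997}{28823}$ ($E = \frac{33994}{-57646} = 33994 \left(- \frac{1}{57646}\right) = - \frac{16997}{28823} \approx -0.5897$)
$\frac{1}{\left(- \frac{16362}{34619} + \frac{7159}{5466}\right) + E} = \frac{1}{\left(- \frac{16362}{34619} + \frac{7159}{5466}\right) - \frac{16997}{28823}} = \frac{1}{\frac{158402729}{189227454} - \frac{16997}{28823}} = \frac{1}{\frac{1349342822329}{5454102906642}} = \frac{5454102906642}{1349342822329}$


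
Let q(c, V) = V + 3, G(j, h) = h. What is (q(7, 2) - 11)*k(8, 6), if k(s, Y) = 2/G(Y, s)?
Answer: -3/2 ≈ -1.5000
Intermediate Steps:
k(s, Y) = 2/s
q(c, V) = 3 + V
(q(7, 2) - 11)*k(8, 6) = ((3 + 2) - 11)*(2/8) = (5 - 11)*(2*(⅛)) = -6*¼ = -3/2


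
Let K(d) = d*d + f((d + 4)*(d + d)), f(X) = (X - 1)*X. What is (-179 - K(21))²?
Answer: 1214558284900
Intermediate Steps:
f(X) = X*(-1 + X) (f(X) = (-1 + X)*X = X*(-1 + X))
K(d) = d² + 2*d*(-1 + 2*d*(4 + d))*(4 + d) (K(d) = d*d + ((d + 4)*(d + d))*(-1 + (d + 4)*(d + d)) = d² + ((4 + d)*(2*d))*(-1 + (4 + d)*(2*d)) = d² + (2*d*(4 + d))*(-1 + 2*d*(4 + d)) = d² + 2*d*(-1 + 2*d*(4 + d))*(4 + d))
(-179 - K(21))² = (-179 - 21*(21 + 2*(-1 + 2*21*(4 + 21))*(4 + 21)))² = (-179 - 21*(21 + 2*(-1 + 2*21*25)*25))² = (-179 - 21*(21 + 2*(-1 + 1050)*25))² = (-179 - 21*(21 + 2*1049*25))² = (-179 - 21*(21 + 52450))² = (-179 - 21*52471)² = (-179 - 1*1101891)² = (-179 - 1101891)² = (-1102070)² = 1214558284900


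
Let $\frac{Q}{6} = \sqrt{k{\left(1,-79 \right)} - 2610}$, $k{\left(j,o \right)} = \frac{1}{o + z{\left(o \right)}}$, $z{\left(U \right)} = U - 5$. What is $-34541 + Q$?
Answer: $-34541 + \frac{6 i \sqrt{69345253}}{163} \approx -34541.0 + 306.53 i$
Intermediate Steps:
$z{\left(U \right)} = -5 + U$ ($z{\left(U \right)} = U - 5 = -5 + U$)
$k{\left(j,o \right)} = \frac{1}{-5 + 2 o}$ ($k{\left(j,o \right)} = \frac{1}{o + \left(-5 + o\right)} = \frac{1}{-5 + 2 o}$)
$Q = \frac{6 i \sqrt{69345253}}{163}$ ($Q = 6 \sqrt{\frac{1}{-5 + 2 \left(-79\right)} - 2610} = 6 \sqrt{\frac{1}{-5 - 158} - 2610} = 6 \sqrt{\frac{1}{-163} - 2610} = 6 \sqrt{- \frac{1}{163} - 2610} = 6 \sqrt{- \frac{425431}{163}} = 6 \frac{i \sqrt{69345253}}{163} = \frac{6 i \sqrt{69345253}}{163} \approx 306.53 i$)
$-34541 + Q = -34541 + \frac{6 i \sqrt{69345253}}{163}$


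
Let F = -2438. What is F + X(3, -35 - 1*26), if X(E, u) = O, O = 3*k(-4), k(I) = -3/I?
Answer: -9743/4 ≈ -2435.8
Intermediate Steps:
O = 9/4 (O = 3*(-3/(-4)) = 3*(-3*(-1/4)) = 3*(3/4) = 9/4 ≈ 2.2500)
X(E, u) = 9/4
F + X(3, -35 - 1*26) = -2438 + 9/4 = -9743/4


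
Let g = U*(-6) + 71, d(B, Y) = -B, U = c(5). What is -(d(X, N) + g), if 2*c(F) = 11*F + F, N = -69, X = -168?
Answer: -59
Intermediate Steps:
c(F) = 6*F (c(F) = (11*F + F)/2 = (12*F)/2 = 6*F)
U = 30 (U = 6*5 = 30)
g = -109 (g = 30*(-6) + 71 = -180 + 71 = -109)
-(d(X, N) + g) = -(-1*(-168) - 109) = -(168 - 109) = -1*59 = -59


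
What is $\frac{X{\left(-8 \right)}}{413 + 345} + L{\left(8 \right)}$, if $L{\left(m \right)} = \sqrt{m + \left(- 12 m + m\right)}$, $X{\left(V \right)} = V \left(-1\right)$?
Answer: $\frac{4}{379} + 4 i \sqrt{5} \approx 0.010554 + 8.9443 i$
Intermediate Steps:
$X{\left(V \right)} = - V$
$L{\left(m \right)} = \sqrt{10} \sqrt{- m}$ ($L{\left(m \right)} = \sqrt{m - 11 m} = \sqrt{- 10 m} = \sqrt{10} \sqrt{- m}$)
$\frac{X{\left(-8 \right)}}{413 + 345} + L{\left(8 \right)} = \frac{\left(-1\right) \left(-8\right)}{413 + 345} + \sqrt{10} \sqrt{\left(-1\right) 8} = \frac{1}{758} \cdot 8 + \sqrt{10} \sqrt{-8} = \frac{1}{758} \cdot 8 + \sqrt{10} \cdot 2 i \sqrt{2} = \frac{4}{379} + 4 i \sqrt{5}$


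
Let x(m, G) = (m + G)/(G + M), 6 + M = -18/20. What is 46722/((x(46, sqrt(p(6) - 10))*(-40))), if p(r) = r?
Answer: 36606687/212000 - 12357969*I/212000 ≈ 172.67 - 58.292*I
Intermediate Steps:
M = -69/10 (M = -6 - 18/20 = -6 - 18*1/20 = -6 - 9/10 = -69/10 ≈ -6.9000)
x(m, G) = (G + m)/(-69/10 + G) (x(m, G) = (m + G)/(G - 69/10) = (G + m)/(-69/10 + G))
46722/((x(46, sqrt(p(6) - 10))*(-40))) = 46722/(((10*(sqrt(6 - 10) + 46)/(-69 + 10*sqrt(6 - 10)))*(-40))) = 46722/(((10*(sqrt(-4) + 46)/(-69 + 10*sqrt(-4)))*(-40))) = 46722/(((10*(2*I + 46)/(-69 + 10*(2*I)))*(-40))) = 46722/(((10*(46 + 2*I)/(-69 + 20*I))*(-40))) = 46722/(((10*((-69 - 20*I)/5161)*(46 + 2*I))*(-40))) = 46722/(((10*(-69 - 20*I)*(46 + 2*I)/5161)*(-40))) = 46722/((-400*(-69 - 20*I)*(46 + 2*I)/5161)) = 46722*(-(-69 + 20*I)*(46 - 2*I)/848000) = -23361*(-69 + 20*I)*(46 - 2*I)/424000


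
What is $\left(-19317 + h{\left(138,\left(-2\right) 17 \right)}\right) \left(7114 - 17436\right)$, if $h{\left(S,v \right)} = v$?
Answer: $199741022$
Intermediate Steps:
$\left(-19317 + h{\left(138,\left(-2\right) 17 \right)}\right) \left(7114 - 17436\right) = \left(-19317 - 34\right) \left(7114 - 17436\right) = \left(-19317 - 34\right) \left(-10322\right) = \left(-19351\right) \left(-10322\right) = 199741022$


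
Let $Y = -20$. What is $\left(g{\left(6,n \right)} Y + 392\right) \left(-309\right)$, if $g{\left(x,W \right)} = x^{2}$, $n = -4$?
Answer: $101352$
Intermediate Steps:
$\left(g{\left(6,n \right)} Y + 392\right) \left(-309\right) = \left(6^{2} \left(-20\right) + 392\right) \left(-309\right) = \left(36 \left(-20\right) + 392\right) \left(-309\right) = \left(-720 + 392\right) \left(-309\right) = \left(-328\right) \left(-309\right) = 101352$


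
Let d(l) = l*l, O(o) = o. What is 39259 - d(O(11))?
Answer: 39138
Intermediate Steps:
d(l) = l²
39259 - d(O(11)) = 39259 - 1*11² = 39259 - 1*121 = 39259 - 121 = 39138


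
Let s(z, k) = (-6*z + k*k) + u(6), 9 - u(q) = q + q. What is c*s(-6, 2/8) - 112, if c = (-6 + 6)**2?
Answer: -112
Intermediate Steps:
u(q) = 9 - 2*q (u(q) = 9 - (q + q) = 9 - 2*q)
s(z, k) = -3 + k**2 - 6*z (s(z, k) = (-6*z + k*k) + (9 - 2*6) = (-6*z + k**2) + (9 - 12) = (k**2 - 6*z) - 3 = -3 + k**2 - 6*z)
c = 0 (c = 0**2 = 0)
c*s(-6, 2/8) - 112 = 0*(-3 + (2/8)**2 - 6*(-6)) - 112 = 0*(-3 + (2*(1/8))**2 + 36) - 112 = 0*(-3 + (1/4)**2 + 36) - 112 = 0*(-3 + 1/16 + 36) - 112 = 0*(529/16) - 112 = 0 - 112 = -112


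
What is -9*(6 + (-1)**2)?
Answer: -63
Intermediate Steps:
-9*(6 + (-1)**2) = -9*(6 + 1) = -9*7 = -63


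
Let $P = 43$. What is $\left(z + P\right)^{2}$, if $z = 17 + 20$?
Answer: $6400$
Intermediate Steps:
$z = 37$
$\left(z + P\right)^{2} = \left(37 + 43\right)^{2} = 80^{2} = 6400$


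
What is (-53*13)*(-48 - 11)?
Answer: 40651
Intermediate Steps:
(-53*13)*(-48 - 11) = -689*(-59) = 40651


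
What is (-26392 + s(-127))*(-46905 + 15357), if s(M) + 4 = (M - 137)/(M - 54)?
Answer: 150717793776/181 ≈ 8.3270e+8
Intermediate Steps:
s(M) = -4 + (-137 + M)/(-54 + M) (s(M) = -4 + (M - 137)/(M - 54) = -4 + (-137 + M)/(-54 + M))
(-26392 + s(-127))*(-46905 + 15357) = (-26392 + (79 - 3*(-127))/(-54 - 127))*(-46905 + 15357) = (-26392 + (79 + 381)/(-181))*(-31548) = (-26392 - 1/181*460)*(-31548) = (-26392 - 460/181)*(-31548) = -4777412/181*(-31548) = 150717793776/181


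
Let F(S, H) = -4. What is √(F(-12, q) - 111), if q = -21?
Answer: I*√115 ≈ 10.724*I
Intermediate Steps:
√(F(-12, q) - 111) = √(-4 - 111) = √(-115) = I*√115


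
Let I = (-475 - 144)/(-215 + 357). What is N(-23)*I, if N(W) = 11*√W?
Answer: -6809*I*√23/142 ≈ -229.96*I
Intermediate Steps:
I = -619/142 ≈ -4.3592
N(-23)*I = (11*√(-23))*(-619/142) = (11*(I*√23))*(-619/142) = (11*I*√23)*(-619/142) = -6809*I*√23/142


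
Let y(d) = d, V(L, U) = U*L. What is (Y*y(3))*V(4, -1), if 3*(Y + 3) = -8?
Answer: 68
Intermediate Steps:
V(L, U) = L*U
Y = -17/3 (Y = -3 + (⅓)*(-8) = -3 - 8/3 = -17/3 ≈ -5.6667)
(Y*y(3))*V(4, -1) = (-17/3*3)*(4*(-1)) = -17*(-4) = 68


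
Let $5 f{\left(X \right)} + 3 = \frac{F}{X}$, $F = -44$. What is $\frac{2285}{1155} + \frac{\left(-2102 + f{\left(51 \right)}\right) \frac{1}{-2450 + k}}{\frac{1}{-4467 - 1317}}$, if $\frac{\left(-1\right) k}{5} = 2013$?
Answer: $- \frac{238323294001}{245732025} \approx -969.85$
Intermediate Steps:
$k = -10065$ ($k = \left(-5\right) 2013 = -10065$)
$f{\left(X \right)} = - \frac{3}{5} - \frac{44}{5 X}$ ($f{\left(X \right)} = - \frac{3}{5} + \frac{\left(-44\right) \frac{1}{X}}{5} = - \frac{3}{5} - \frac{44}{5 X}$)
$\frac{2285}{1155} + \frac{\left(-2102 + f{\left(51 \right)}\right) \frac{1}{-2450 + k}}{\frac{1}{-4467 - 1317}} = \frac{2285}{1155} + \frac{\left(-2102 + \frac{-44 - 153}{5 \cdot 51}\right) \frac{1}{-2450 - 10065}}{\frac{1}{-4467 - 1317}} = 2285 \cdot \frac{1}{1155} + \frac{\left(-2102 + \frac{1}{5} \cdot \frac{1}{51} \left(-44 - 153\right)\right) \frac{1}{-12515}}{\frac{1}{-5784}} = \frac{457}{231} + \frac{\left(-2102 + \frac{1}{5} \cdot \frac{1}{51} \left(-197\right)\right) \left(- \frac{1}{12515}\right)}{- \frac{1}{5784}} = \frac{457}{231} + \left(-2102 - \frac{197}{255}\right) \left(- \frac{1}{12515}\right) \left(-5784\right) = \frac{457}{231} + \left(- \frac{536207}{255}\right) \left(- \frac{1}{12515}\right) \left(-5784\right) = \frac{457}{231} + \frac{536207}{3191325} \left(-5784\right) = \frac{457}{231} - \frac{1033807096}{1063775} = - \frac{238323294001}{245732025}$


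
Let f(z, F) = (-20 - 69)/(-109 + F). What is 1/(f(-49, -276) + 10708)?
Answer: 385/4122669 ≈ 9.3386e-5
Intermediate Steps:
f(z, F) = -89/(-109 + F)
1/(f(-49, -276) + 10708) = 1/(-89/(-109 - 276) + 10708) = 1/(-89/(-385) + 10708) = 1/(-89*(-1/385) + 10708) = 1/(89/385 + 10708) = 1/(4122669/385) = 385/4122669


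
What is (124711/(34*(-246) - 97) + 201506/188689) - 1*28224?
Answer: -45081375732509/1596497629 ≈ -28238.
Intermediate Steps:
(124711/(34*(-246) - 97) + 201506/188689) - 1*28224 = (124711/(-8364 - 97) + 201506*(1/188689)) - 28224 = (124711/(-8461) + 201506/188689) - 28224 = (124711*(-1/8461) + 201506/188689) - 28224 = (-124711/8461 + 201506/188689) - 28224 = -21826651613/1596497629 - 28224 = -45081375732509/1596497629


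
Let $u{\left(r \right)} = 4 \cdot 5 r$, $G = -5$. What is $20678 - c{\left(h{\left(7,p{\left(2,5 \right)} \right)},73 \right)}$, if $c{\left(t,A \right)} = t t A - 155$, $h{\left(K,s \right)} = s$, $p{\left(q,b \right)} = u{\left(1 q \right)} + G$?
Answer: $-68592$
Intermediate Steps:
$u{\left(r \right)} = 20 r$
$p{\left(q,b \right)} = -5 + 20 q$ ($p{\left(q,b \right)} = 20 \cdot 1 q - 5 = 20 q - 5 = -5 + 20 q$)
$c{\left(t,A \right)} = -155 + A t^{2}$ ($c{\left(t,A \right)} = t^{2} A - 155 = A t^{2} - 155 = -155 + A t^{2}$)
$20678 - c{\left(h{\left(7,p{\left(2,5 \right)} \right)},73 \right)} = 20678 - \left(-155 + 73 \left(-5 + 20 \cdot 2\right)^{2}\right) = 20678 - \left(-155 + 73 \left(-5 + 40\right)^{2}\right) = 20678 - \left(-155 + 73 \cdot 35^{2}\right) = 20678 - \left(-155 + 73 \cdot 1225\right) = 20678 - \left(-155 + 89425\right) = 20678 - 89270 = -68592$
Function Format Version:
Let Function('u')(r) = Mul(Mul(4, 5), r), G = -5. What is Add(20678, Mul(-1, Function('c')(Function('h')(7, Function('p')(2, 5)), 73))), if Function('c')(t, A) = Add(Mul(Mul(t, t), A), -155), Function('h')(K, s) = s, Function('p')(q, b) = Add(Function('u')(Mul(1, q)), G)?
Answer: -68592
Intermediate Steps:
Function('u')(r) = Mul(20, r)
Function('p')(q, b) = Add(-5, Mul(20, q)) (Function('p')(q, b) = Add(Mul(20, Mul(1, q)), -5) = Add(Mul(20, q), -5) = Add(-5, Mul(20, q)))
Function('c')(t, A) = Add(-155, Mul(A, Pow(t, 2))) (Function('c')(t, A) = Add(Mul(Pow(t, 2), A), -155) = Add(Mul(A, Pow(t, 2)), -155) = Add(-155, Mul(A, Pow(t, 2))))
Add(20678, Mul(-1, Function('c')(Function('h')(7, Function('p')(2, 5)), 73))) = Add(20678, Mul(-1, Add(-155, Mul(73, Pow(Add(-5, Mul(20, 2)), 2))))) = Add(20678, Mul(-1, Add(-155, Mul(73, Pow(Add(-5, 40), 2))))) = Add(20678, Mul(-1, Add(-155, Mul(73, Pow(35, 2))))) = Add(20678, Mul(-1, Add(-155, Mul(73, 1225)))) = Add(20678, Mul(-1, Add(-155, 89425))) = Add(20678, Mul(-1, 89270)) = Add(20678, -89270) = -68592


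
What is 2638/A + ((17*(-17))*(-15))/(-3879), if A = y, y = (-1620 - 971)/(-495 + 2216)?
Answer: -5873961409/3350163 ≈ -1753.3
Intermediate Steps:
y = -2591/1721 ≈ -1.5055
A = -2591/1721 ≈ -1.5055
2638/A + ((17*(-17))*(-15))/(-3879) = 2638/(-2591/1721) + ((17*(-17))*(-15))/(-3879) = 2638*(-1721/2591) - 289*(-15)*(-1/3879) = -4539998/2591 + 4335*(-1/3879) = -4539998/2591 - 1445/1293 = -5873961409/3350163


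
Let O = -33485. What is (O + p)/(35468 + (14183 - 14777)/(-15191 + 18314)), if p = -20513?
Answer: -191197/125585 ≈ -1.5225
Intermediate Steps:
(O + p)/(35468 + (14183 - 14777)/(-15191 + 18314)) = (-33485 - 20513)/(35468 + (14183 - 14777)/(-15191 + 18314)) = -53998/(35468 - 594/3123) = -53998/(35468 - 594*1/3123) = -53998/(35468 - 66/347) = -53998/12307330/347 = -53998*347/12307330 = -191197/125585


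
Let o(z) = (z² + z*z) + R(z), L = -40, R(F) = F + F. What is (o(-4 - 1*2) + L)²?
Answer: 400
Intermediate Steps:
R(F) = 2*F
o(z) = 2*z + 2*z² (o(z) = (z² + z*z) + 2*z = (z² + z²) + 2*z = 2*z² + 2*z = 2*z + 2*z²)
(o(-4 - 1*2) + L)² = (2*(-4 - 1*2)*(1 + (-4 - 1*2)) - 40)² = (2*(-4 - 2)*(1 + (-4 - 2)) - 40)² = (2*(-6)*(1 - 6) - 40)² = (2*(-6)*(-5) - 40)² = (60 - 40)² = 20² = 400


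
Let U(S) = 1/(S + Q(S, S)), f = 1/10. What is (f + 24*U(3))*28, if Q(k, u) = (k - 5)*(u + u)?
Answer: -1078/15 ≈ -71.867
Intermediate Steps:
f = ⅒ ≈ 0.10000
Q(k, u) = 2*u*(-5 + k) (Q(k, u) = (-5 + k)*(2*u) = 2*u*(-5 + k))
U(S) = 1/(S + 2*S*(-5 + S))
(f + 24*U(3))*28 = (⅒ + 24*(1/(3*(-9 + 2*3))))*28 = (⅒ + 24*(1/(3*(-9 + 6))))*28 = (⅒ + 24*((⅓)/(-3)))*28 = (⅒ + 24*((⅓)*(-⅓)))*28 = (⅒ + 24*(-⅑))*28 = (⅒ - 8/3)*28 = -77/30*28 = -1078/15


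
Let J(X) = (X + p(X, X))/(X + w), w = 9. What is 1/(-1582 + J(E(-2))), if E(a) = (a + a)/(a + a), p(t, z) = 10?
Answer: -10/15809 ≈ -0.00063255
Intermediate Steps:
E(a) = 1 (E(a) = (2*a)/((2*a)) = (2*a)*(1/(2*a)) = 1)
J(X) = (10 + X)/(9 + X) (J(X) = (X + 10)/(X + 9) = (10 + X)/(9 + X))
1/(-1582 + J(E(-2))) = 1/(-1582 + (10 + 1)/(9 + 1)) = 1/(-1582 + 11/10) = 1/(-15809/10) = -10/15809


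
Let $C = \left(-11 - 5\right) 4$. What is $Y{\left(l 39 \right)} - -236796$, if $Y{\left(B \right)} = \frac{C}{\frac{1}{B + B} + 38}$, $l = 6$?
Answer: $\frac{4211386908}{17785} \approx 2.3679 \cdot 10^{5}$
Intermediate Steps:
$C = -64$ ($C = \left(-16\right) 4 = -64$)
$Y{\left(B \right)} = - \frac{64}{38 + \frac{1}{2 B}}$ ($Y{\left(B \right)} = - \frac{64}{\frac{1}{B + B} + 38} = - \frac{64}{\frac{1}{2 B} + 38} = - \frac{64}{38 + \frac{1}{2 B}}$)
$Y{\left(l 39 \right)} - -236796 = - \frac{128 \cdot 6 \cdot 39}{1 + 76 \cdot 6 \cdot 39} - -236796 = \left(-128\right) 234 \frac{1}{1 + 76 \cdot 234} + 236796 = \left(-128\right) 234 \frac{1}{1 + 17784} + 236796 = \left(-128\right) 234 \cdot \frac{1}{17785} + 236796 = - \frac{29952}{17785} + 236796 = \frac{4211386908}{17785}$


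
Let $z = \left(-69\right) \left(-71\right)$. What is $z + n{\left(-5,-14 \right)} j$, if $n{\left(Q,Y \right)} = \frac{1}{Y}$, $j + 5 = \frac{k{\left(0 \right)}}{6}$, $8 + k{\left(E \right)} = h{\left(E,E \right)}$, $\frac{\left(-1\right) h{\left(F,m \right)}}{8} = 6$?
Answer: $\frac{205801}{42} \approx 4900.0$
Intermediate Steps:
$h{\left(F,m \right)} = -48$ ($h{\left(F,m \right)} = \left(-8\right) 6 = -48$)
$k{\left(E \right)} = -56$ ($k{\left(E \right)} = -8 - 48 = -56$)
$j = - \frac{43}{3}$ ($j = -5 - \frac{56}{6} = -5 - \frac{28}{3} = - \frac{43}{3} \approx -14.333$)
$z = 4899$
$z + n{\left(-5,-14 \right)} j = 4899 + \frac{1}{-14} \left(- \frac{43}{3}\right) = 4899 - - \frac{43}{42} = 4899 + \frac{43}{42} = \frac{205801}{42}$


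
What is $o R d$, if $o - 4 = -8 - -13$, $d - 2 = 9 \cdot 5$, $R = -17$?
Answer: $-7191$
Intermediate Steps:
$d = 47$ ($d = 2 + 9 \cdot 5 = 2 + 45 = 47$)
$o = 9$ ($o = 4 - -5 = 4 + \left(-8 + 13\right) = 4 + 5 = 9$)
$o R d = 9 \left(-17\right) 47 = \left(-153\right) 47 = -7191$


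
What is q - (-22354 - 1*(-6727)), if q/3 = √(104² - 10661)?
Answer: 15627 + 3*√155 ≈ 15664.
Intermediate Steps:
q = 3*√155 (q = 3*√(104² - 10661) = 3*√(10816 - 10661) = 3*√155 ≈ 37.350)
q - (-22354 - 1*(-6727)) = 3*√155 - (-22354 - 1*(-6727)) = 3*√155 - (-22354 + 6727) = 3*√155 - 1*(-15627) = 3*√155 + 15627 = 15627 + 3*√155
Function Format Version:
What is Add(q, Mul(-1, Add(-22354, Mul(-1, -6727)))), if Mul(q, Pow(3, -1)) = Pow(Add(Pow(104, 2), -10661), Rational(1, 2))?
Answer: Add(15627, Mul(3, Pow(155, Rational(1, 2)))) ≈ 15664.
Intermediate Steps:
q = Mul(3, Pow(155, Rational(1, 2))) (q = Mul(3, Pow(Add(Pow(104, 2), -10661), Rational(1, 2))) = Mul(3, Pow(Add(10816, -10661), Rational(1, 2))) = Mul(3, Pow(155, Rational(1, 2))) ≈ 37.350)
Add(q, Mul(-1, Add(-22354, Mul(-1, -6727)))) = Add(Mul(3, Pow(155, Rational(1, 2))), Mul(-1, Add(-22354, Mul(-1, -6727)))) = Add(Mul(3, Pow(155, Rational(1, 2))), Mul(-1, Add(-22354, 6727))) = Add(Mul(3, Pow(155, Rational(1, 2))), Mul(-1, -15627)) = Add(Mul(3, Pow(155, Rational(1, 2))), 15627) = Add(15627, Mul(3, Pow(155, Rational(1, 2))))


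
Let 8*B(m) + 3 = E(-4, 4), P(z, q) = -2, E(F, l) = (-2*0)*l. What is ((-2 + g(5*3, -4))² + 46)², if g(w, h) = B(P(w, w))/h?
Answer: 2583180625/1048576 ≈ 2463.5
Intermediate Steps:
E(F, l) = 0 (E(F, l) = 0*l = 0)
B(m) = -3/8 (B(m) = -3/8 + (⅛)*0 = -3/8 + 0 = -3/8)
g(w, h) = -3/(8*h)
((-2 + g(5*3, -4))² + 46)² = ((-2 - 3/8/(-4))² + 46)² = ((-2 - 3/8*(-¼))² + 46)² = ((-2 + 3/32)² + 46)² = ((-61/32)² + 46)² = (3721/1024 + 46)² = (50825/1024)² = 2583180625/1048576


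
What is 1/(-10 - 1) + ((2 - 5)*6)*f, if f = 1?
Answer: -199/11 ≈ -18.091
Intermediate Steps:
1/(-10 - 1) + ((2 - 5)*6)*f = 1/(-10 - 1) + ((2 - 5)*6)*1 = 1/(-11) - 3*6*1 = -1/11 - 18*1 = -1/11 - 18 = -199/11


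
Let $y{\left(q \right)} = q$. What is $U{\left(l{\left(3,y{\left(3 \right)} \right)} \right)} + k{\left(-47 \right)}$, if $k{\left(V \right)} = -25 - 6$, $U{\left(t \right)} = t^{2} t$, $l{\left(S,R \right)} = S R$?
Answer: $698$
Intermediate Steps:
$l{\left(S,R \right)} = R S$
$U{\left(t \right)} = t^{3}$
$k{\left(V \right)} = -31$
$U{\left(l{\left(3,y{\left(3 \right)} \right)} \right)} + k{\left(-47 \right)} = \left(3 \cdot 3\right)^{3} - 31 = 9^{3} - 31 = 729 - 31 = 698$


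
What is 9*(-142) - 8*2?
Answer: -1294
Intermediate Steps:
9*(-142) - 8*2 = -1278 - 16 = -1294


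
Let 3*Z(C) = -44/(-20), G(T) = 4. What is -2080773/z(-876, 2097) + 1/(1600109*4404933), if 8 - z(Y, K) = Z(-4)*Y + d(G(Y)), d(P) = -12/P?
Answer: -2715937796794555394/852853125461337 ≈ -3184.5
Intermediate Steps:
Z(C) = 11/15 (Z(C) = (-44/(-20))/3 = (-44*(-1/20))/3 = (⅓)*(11/5) = 11/15)
z(Y, K) = 11 - 11*Y/15 (z(Y, K) = 8 - (11*Y/15 - 12/4) = 8 - (11*Y/15 - 12*¼) = 8 - (11*Y/15 - 3) = 8 - (-3 + 11*Y/15) = 8 + (3 - 11*Y/15) = 11 - 11*Y/15)
-2080773/z(-876, 2097) + 1/(1600109*4404933) = -2080773/(11 - 11/15*(-876)) + 1/(1600109*4404933) = -2080773/(11 + 3212/5) + (1/1600109)*(1/4404933) = -2080773/3267/5 + 1/7048372937697 = -2080773*5/3267 + 1/7048372937697 = -1155985/363 + 1/7048372937697 = -2715937796794555394/852853125461337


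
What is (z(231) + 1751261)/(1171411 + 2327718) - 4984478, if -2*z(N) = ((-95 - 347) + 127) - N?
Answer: -17441329768128/3499129 ≈ -4.9845e+6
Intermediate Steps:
z(N) = 315/2 + N/2 (z(N) = -(((-95 - 347) + 127) - N)/2 = -((-442 + 127) - N)/2 = -(-315 - N)/2 = 315/2 + N/2)
(z(231) + 1751261)/(1171411 + 2327718) - 4984478 = ((315/2 + (½)*231) + 1751261)/(1171411 + 2327718) - 4984478 = ((315/2 + 231/2) + 1751261)/3499129 - 4984478 = (273 + 1751261)*(1/3499129) - 4984478 = 1751534*(1/3499129) - 4984478 = 1751534/3499129 - 4984478 = -17441329768128/3499129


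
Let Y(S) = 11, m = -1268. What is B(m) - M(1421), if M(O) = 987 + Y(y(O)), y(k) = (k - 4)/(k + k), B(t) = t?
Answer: -2266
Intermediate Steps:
y(k) = (-4 + k)/(2*k) (y(k) = (-4 + k)/((2*k)) = (-4 + k)*(1/(2*k)) = (-4 + k)/(2*k))
M(O) = 998 (M(O) = 987 + 11 = 998)
B(m) - M(1421) = -1268 - 1*998 = -1268 - 998 = -2266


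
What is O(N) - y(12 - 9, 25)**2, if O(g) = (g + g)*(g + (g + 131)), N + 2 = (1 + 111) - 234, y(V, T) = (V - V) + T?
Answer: 28391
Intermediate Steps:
y(V, T) = T (y(V, T) = 0 + T = T)
N = -124 (N = -2 + ((1 + 111) - 234) = -2 + (112 - 234) = -2 - 122 = -124)
O(g) = 2*g*(131 + 2*g) (O(g) = (2*g)*(g + (131 + g)) = (2*g)*(131 + 2*g) = 2*g*(131 + 2*g))
O(N) - y(12 - 9, 25)**2 = 2*(-124)*(131 + 2*(-124)) - 1*25**2 = 2*(-124)*(131 - 248) - 1*625 = 2*(-124)*(-117) - 625 = 29016 - 625 = 28391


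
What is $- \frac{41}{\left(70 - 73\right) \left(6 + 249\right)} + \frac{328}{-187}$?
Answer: $- \frac{14309}{8415} \approx -1.7004$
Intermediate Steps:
$- \frac{41}{\left(70 - 73\right) \left(6 + 249\right)} + \frac{328}{-187} = - \frac{41}{\left(-3\right) 255} + 328 \left(- \frac{1}{187}\right) = - \frac{41}{-765} - \frac{328}{187} = \left(-41\right) \left(- \frac{1}{765}\right) - \frac{328}{187} = \frac{41}{765} - \frac{328}{187} = - \frac{14309}{8415}$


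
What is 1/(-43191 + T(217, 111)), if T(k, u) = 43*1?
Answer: -1/43148 ≈ -2.3176e-5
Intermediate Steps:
T(k, u) = 43
1/(-43191 + T(217, 111)) = 1/(-43191 + 43) = 1/(-43148) = -1/43148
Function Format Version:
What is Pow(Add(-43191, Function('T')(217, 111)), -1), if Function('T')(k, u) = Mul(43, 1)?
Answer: Rational(-1, 43148) ≈ -2.3176e-5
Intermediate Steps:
Function('T')(k, u) = 43
Pow(Add(-43191, Function('T')(217, 111)), -1) = Pow(Add(-43191, 43), -1) = Pow(-43148, -1) = Rational(-1, 43148)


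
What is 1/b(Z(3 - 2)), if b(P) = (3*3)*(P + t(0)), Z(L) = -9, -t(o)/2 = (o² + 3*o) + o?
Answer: -1/81 ≈ -0.012346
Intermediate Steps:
t(o) = -8*o - 2*o² (t(o) = -2*((o² + 3*o) + o) = -2*(o² + 4*o) = -8*o - 2*o²)
b(P) = 9*P (b(P) = (3*3)*(P - 2*0*(4 + 0)) = 9*(P - 2*0*4) = 9*(P + 0) = 9*P)
1/b(Z(3 - 2)) = 1/(9*(-9)) = 1/(-81) = -1/81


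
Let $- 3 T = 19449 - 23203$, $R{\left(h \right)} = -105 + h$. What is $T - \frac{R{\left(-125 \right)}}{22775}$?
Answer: $\frac{17099608}{13665} \approx 1251.3$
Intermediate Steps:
$T = \frac{3754}{3}$ ($T = - \frac{19449 - 23203}{3} = \left(- \frac{1}{3}\right) \left(-3754\right) = \frac{3754}{3} \approx 1251.3$)
$T - \frac{R{\left(-125 \right)}}{22775} = \frac{3754}{3} - \frac{-105 - 125}{22775} = \frac{3754}{3} - \left(-230\right) \frac{1}{22775} = \frac{3754}{3} - - \frac{46}{4555} = \frac{3754}{3} + \frac{46}{4555} = \frac{17099608}{13665}$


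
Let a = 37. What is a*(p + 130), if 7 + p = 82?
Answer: 7585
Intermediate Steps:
p = 75 (p = -7 + 82 = 75)
a*(p + 130) = 37*(75 + 130) = 37*205 = 7585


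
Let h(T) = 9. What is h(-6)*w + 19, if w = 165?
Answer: 1504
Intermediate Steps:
h(-6)*w + 19 = 9*165 + 19 = 1485 + 19 = 1504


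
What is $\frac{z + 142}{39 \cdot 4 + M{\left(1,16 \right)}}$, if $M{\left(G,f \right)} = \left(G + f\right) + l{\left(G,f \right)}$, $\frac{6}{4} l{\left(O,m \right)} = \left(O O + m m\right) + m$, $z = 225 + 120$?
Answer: $\frac{487}{355} \approx 1.3718$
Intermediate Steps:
$z = 345$
$l{\left(O,m \right)} = \frac{2 m}{3} + \frac{2 O^{2}}{3} + \frac{2 m^{2}}{3}$ ($l{\left(O,m \right)} = \frac{2 \left(\left(O O + m m\right) + m\right)}{3} = \frac{2 \left(\left(O^{2} + m^{2}\right) + m\right)}{3} = \frac{2 \left(m + O^{2} + m^{2}\right)}{3} = \frac{2 m}{3} + \frac{2 O^{2}}{3} + \frac{2 m^{2}}{3}$)
$M{\left(G,f \right)} = G + \frac{2 G^{2}}{3} + \frac{2 f^{2}}{3} + \frac{5 f}{3}$ ($M{\left(G,f \right)} = \left(G + f\right) + \left(\frac{2 f}{3} + \frac{2 G^{2}}{3} + \frac{2 f^{2}}{3}\right) = G + \frac{2 G^{2}}{3} + \frac{2 f^{2}}{3} + \frac{5 f}{3}$)
$\frac{z + 142}{39 \cdot 4 + M{\left(1,16 \right)}} = \frac{345 + 142}{39 \cdot 4 + \left(1 + \frac{2 \cdot 1^{2}}{3} + \frac{2 \cdot 16^{2}}{3} + \frac{5}{3} \cdot 16\right)} = \frac{487}{156 + \left(1 + \frac{2}{3} \cdot 1 + \frac{2}{3} \cdot 256 + \frac{80}{3}\right)} = \frac{487}{156 + \left(1 + \frac{2}{3} + \frac{512}{3} + \frac{80}{3}\right)} = \frac{487}{156 + 199} = \frac{487}{355}$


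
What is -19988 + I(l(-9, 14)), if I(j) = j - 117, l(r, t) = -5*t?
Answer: -20175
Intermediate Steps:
I(j) = -117 + j
-19988 + I(l(-9, 14)) = -19988 + (-117 - 5*14) = -19988 + (-117 - 70) = -19988 - 187 = -20175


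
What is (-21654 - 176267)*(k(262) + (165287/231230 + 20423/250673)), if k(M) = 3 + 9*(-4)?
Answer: 369444779176940309/57963117790 ≈ 6.3738e+6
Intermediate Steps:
k(M) = -33 (k(M) = 3 - 36 = -33)
(-21654 - 176267)*(k(262) + (165287/231230 + 20423/250673)) = (-21654 - 176267)*(-33 + (165287/231230 + 20423/250673)) = -197921*(-33 + (165287*(1/231230) + 20423*(1/250673))) = -197921*(-33 + (165287/231230 + 20423/250673)) = -197921*(-33 + 46155398441/57963117790) = -197921*(-1866627488629/57963117790) = 369444779176940309/57963117790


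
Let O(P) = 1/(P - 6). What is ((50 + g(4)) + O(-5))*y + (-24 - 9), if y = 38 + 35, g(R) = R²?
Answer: 52562/11 ≈ 4778.4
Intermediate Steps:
y = 73
O(P) = 1/(-6 + P)
((50 + g(4)) + O(-5))*y + (-24 - 9) = ((50 + 4²) + 1/(-6 - 5))*73 + (-24 - 9) = ((50 + 16) + 1/(-11))*73 - 33 = (66 - 1/11)*73 - 33 = (725/11)*73 - 33 = 52925/11 - 33 = 52562/11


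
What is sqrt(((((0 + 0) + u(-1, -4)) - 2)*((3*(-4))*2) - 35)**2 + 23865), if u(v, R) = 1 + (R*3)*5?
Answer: sqrt(2065906) ≈ 1437.3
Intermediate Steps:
u(v, R) = 1 + 15*R (u(v, R) = 1 + (3*R)*5 = 1 + 15*R)
sqrt(((((0 + 0) + u(-1, -4)) - 2)*((3*(-4))*2) - 35)**2 + 23865) = sqrt(((((0 + 0) + (1 + 15*(-4))) - 2)*((3*(-4))*2) - 35)**2 + 23865) = sqrt((((0 + (1 - 60)) - 2)*(-12*2) - 35)**2 + 23865) = sqrt((((0 - 59) - 2)*(-24) - 35)**2 + 23865) = sqrt(((-59 - 2)*(-24) - 35)**2 + 23865) = sqrt((-61*(-24) - 35)**2 + 23865) = sqrt((1464 - 35)**2 + 23865) = sqrt(1429**2 + 23865) = sqrt(2042041 + 23865) = sqrt(2065906)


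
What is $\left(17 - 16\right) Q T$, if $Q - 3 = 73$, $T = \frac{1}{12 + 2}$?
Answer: $\frac{38}{7} \approx 5.4286$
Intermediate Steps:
$T = \frac{1}{14} \approx 0.071429$
$Q = 76$ ($Q = 3 + 73 = 76$)
$\left(17 - 16\right) Q T = \left(17 - 16\right) 76 \cdot \frac{1}{14} = 1 \cdot 76 \cdot \frac{1}{14} = 76 \cdot \frac{1}{14} = \frac{38}{7}$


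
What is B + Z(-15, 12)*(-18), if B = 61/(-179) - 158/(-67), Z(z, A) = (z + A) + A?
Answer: -1918671/11993 ≈ -159.98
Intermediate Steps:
Z(z, A) = z + 2*A (Z(z, A) = (A + z) + A = z + 2*A)
B = 24195/11993 (B = 61*(-1/179) - 158*(-1/67) = -61/179 + 158/67 = 24195/11993 ≈ 2.0174)
B + Z(-15, 12)*(-18) = 24195/11993 + (-15 + 2*12)*(-18) = 24195/11993 + (-15 + 24)*(-18) = 24195/11993 + 9*(-18) = 24195/11993 - 162 = -1918671/11993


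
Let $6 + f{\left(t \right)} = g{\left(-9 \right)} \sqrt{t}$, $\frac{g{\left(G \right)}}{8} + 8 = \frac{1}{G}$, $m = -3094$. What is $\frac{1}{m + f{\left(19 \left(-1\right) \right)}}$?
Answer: $- \frac{62775}{196222516} + \frac{657 i \sqrt{19}}{98111258} \approx -0.00031992 + 2.9189 \cdot 10^{-5} i$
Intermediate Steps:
$g{\left(G \right)} = -64 + \frac{8}{G}$
$f{\left(t \right)} = -6 - \frac{584 \sqrt{t}}{9}$ ($f{\left(t \right)} = -6 + \left(-64 + \frac{8}{-9}\right) \sqrt{t} = -6 + \left(-64 + 8 \left(- \frac{1}{9}\right)\right) \sqrt{t} = -6 + \left(-64 - \frac{8}{9}\right) \sqrt{t} = -6 - \frac{584 \sqrt{t}}{9}$)
$\frac{1}{m + f{\left(19 \left(-1\right) \right)}} = \frac{1}{-3094 - \left(6 + \frac{584 \sqrt{19 \left(-1\right)}}{9}\right)} = \frac{1}{-3094 - \left(6 + \frac{584 \sqrt{-19}}{9}\right)} = \frac{1}{-3094 - \left(6 + \frac{584 i \sqrt{19}}{9}\right)} = \frac{1}{-3100 - \frac{584 i \sqrt{19}}{9}}$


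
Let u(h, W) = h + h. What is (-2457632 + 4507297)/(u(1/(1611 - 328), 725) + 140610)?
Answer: 2629720195/180402632 ≈ 14.577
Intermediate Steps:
u(h, W) = 2*h
(-2457632 + 4507297)/(u(1/(1611 - 328), 725) + 140610) = (-2457632 + 4507297)/(2/(1611 - 328) + 140610) = 2049665/(2/1283 + 140610) = 2049665/(180402632/1283) = 2049665*(1283/180402632) = 2629720195/180402632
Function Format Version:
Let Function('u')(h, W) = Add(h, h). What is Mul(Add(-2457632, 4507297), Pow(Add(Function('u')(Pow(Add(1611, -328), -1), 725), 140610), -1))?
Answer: Rational(2629720195, 180402632) ≈ 14.577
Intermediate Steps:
Function('u')(h, W) = Mul(2, h)
Mul(Add(-2457632, 4507297), Pow(Add(Function('u')(Pow(Add(1611, -328), -1), 725), 140610), -1)) = Mul(Add(-2457632, 4507297), Pow(Add(Mul(2, Pow(Add(1611, -328), -1)), 140610), -1)) = Mul(2049665, Pow(Add(Mul(2, Pow(1283, -1)), 140610), -1)) = Mul(2049665, Pow(Add(Mul(2, Rational(1, 1283)), 140610), -1)) = Mul(2049665, Pow(Add(Rational(2, 1283), 140610), -1)) = Mul(2049665, Pow(Rational(180402632, 1283), -1)) = Mul(2049665, Rational(1283, 180402632)) = Rational(2629720195, 180402632)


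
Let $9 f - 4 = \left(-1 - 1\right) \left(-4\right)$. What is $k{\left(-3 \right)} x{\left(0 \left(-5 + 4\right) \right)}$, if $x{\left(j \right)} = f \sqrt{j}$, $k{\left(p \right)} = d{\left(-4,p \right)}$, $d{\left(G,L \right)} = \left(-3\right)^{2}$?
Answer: $0$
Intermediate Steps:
$f = \frac{4}{3}$ ($f = \frac{4}{9} + \frac{\left(-1 - 1\right) \left(-4\right)}{9} = \frac{4}{9} + \frac{\left(-2\right) \left(-4\right)}{9} = \frac{4}{9} + \frac{1}{9} \cdot 8 = \frac{4}{9} + \frac{8}{9} = \frac{4}{3} \approx 1.3333$)
$d{\left(G,L \right)} = 9$
$k{\left(p \right)} = 9$
$x{\left(j \right)} = \frac{4 \sqrt{j}}{3}$
$k{\left(-3 \right)} x{\left(0 \left(-5 + 4\right) \right)} = 9 \frac{4 \sqrt{0 \left(-5 + 4\right)}}{3} = 9 \frac{4 \sqrt{0 \left(-1\right)}}{3} = 9 \frac{4 \sqrt{0}}{3} = 9 \cdot \frac{4}{3} \cdot 0 = 9 \cdot 0 = 0$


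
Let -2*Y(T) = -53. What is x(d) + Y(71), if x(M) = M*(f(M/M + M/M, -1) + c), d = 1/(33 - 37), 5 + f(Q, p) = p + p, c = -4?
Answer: 117/4 ≈ 29.250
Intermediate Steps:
f(Q, p) = -5 + 2*p (f(Q, p) = -5 + (p + p) = -5 + 2*p)
Y(T) = 53/2 (Y(T) = -1/2*(-53) = 53/2)
d = -1/4 (d = 1/(-4) = -1/4 ≈ -0.25000)
x(M) = -11*M (x(M) = M*((-5 + 2*(-1)) - 4) = M*((-5 - 2) - 4) = M*(-7 - 4) = M*(-11) = -11*M)
x(d) + Y(71) = -11*(-1/4) + 53/2 = 11/4 + 53/2 = 117/4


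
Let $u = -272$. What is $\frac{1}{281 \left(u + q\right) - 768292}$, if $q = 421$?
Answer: $- \frac{1}{726423} \approx -1.3766 \cdot 10^{-6}$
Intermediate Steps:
$\frac{1}{281 \left(u + q\right) - 768292} = \frac{1}{281 \left(-272 + 421\right) - 768292} = \frac{1}{281 \cdot 149 - 768292} = \frac{1}{41869 - 768292} = \frac{1}{-726423} = - \frac{1}{726423}$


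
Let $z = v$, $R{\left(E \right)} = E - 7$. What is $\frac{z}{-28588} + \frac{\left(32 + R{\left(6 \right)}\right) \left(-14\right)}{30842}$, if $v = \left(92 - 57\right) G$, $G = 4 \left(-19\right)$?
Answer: $\frac{177634}{2249263} \approx 0.078974$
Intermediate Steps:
$G = -76$
$R{\left(E \right)} = -7 + E$
$v = -2660$ ($v = \left(92 - 57\right) \left(-76\right) = 35 \left(-76\right) = -2660$)
$z = -2660$
$\frac{z}{-28588} + \frac{\left(32 + R{\left(6 \right)}\right) \left(-14\right)}{30842} = - \frac{2660}{-28588} + \frac{\left(32 + \left(-7 + 6\right)\right) \left(-14\right)}{30842} = \left(-2660\right) \left(- \frac{1}{28588}\right) + \left(32 - 1\right) \left(-14\right) \frac{1}{30842} = \frac{95}{1021} + 31 \left(-14\right) \frac{1}{30842} = \frac{95}{1021} - \frac{31}{2203} = \frac{177634}{2249263}$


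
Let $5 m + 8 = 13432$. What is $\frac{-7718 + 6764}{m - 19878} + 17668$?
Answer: $\frac{14328793}{811} \approx 17668.0$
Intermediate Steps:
$m = \frac{13424}{5}$ ($m = - \frac{8}{5} + \frac{1}{5} \cdot 13432 = - \frac{8}{5} + \frac{13432}{5} = \frac{13424}{5} \approx 2684.8$)
$\frac{-7718 + 6764}{m - 19878} + 17668 = \frac{-7718 + 6764}{\frac{13424}{5} - 19878} + 17668 = - \frac{954}{- \frac{85966}{5}} + 17668 = \left(-954\right) \left(- \frac{5}{85966}\right) + 17668 = \frac{45}{811} + 17668 = \frac{14328793}{811}$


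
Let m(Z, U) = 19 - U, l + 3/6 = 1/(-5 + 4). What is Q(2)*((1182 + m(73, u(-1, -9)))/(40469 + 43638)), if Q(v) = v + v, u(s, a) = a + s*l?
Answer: 4834/84107 ≈ 0.057474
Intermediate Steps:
l = -3/2 (l = -½ + 1/(-5 + 4) = -½ + 1/(-1) = -½ - 1 = -3/2 ≈ -1.5000)
u(s, a) = a - 3*s/2 (u(s, a) = a + s*(-3/2) = a - 3*s/2)
Q(v) = 2*v
Q(2)*((1182 + m(73, u(-1, -9)))/(40469 + 43638)) = (2*2)*((1182 + (19 - (-9 - 3/2*(-1))))/(40469 + 43638)) = 4*((1182 + (19 - (-9 + 3/2)))/84107) = 4*((1182 + (19 - 1*(-15/2)))*(1/84107)) = 4*((1182 + (19 + 15/2))*(1/84107)) = 4*((1182 + 53/2)*(1/84107)) = 4*((2417/2)*(1/84107)) = 4*(2417/168214) = 4834/84107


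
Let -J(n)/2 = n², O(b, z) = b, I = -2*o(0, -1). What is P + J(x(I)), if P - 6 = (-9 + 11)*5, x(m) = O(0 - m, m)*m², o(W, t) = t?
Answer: -112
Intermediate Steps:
I = 2 (I = -2*(-1) = 2)
x(m) = -m³ (x(m) = (0 - m)*m² = (-m)*m² = -m³)
P = 16 (P = 6 + (-9 + 11)*5 = 6 + 2*5 = 6 + 10 = 16)
J(n) = -2*n²
P + J(x(I)) = 16 - 2*(-1*2³)² = 16 - 2*(-1*8)² = 16 - 2*(-8)² = 16 - 2*64 = 16 - 128 = -112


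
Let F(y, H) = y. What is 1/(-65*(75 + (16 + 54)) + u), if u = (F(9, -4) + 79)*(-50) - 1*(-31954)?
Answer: 1/18129 ≈ 5.5160e-5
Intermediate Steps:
u = 27554 (u = (9 + 79)*(-50) - 1*(-31954) = 88*(-50) + 31954 = -4400 + 31954 = 27554)
1/(-65*(75 + (16 + 54)) + u) = 1/(-65*(75 + (16 + 54)) + 27554) = 1/(-65*(75 + 70) + 27554) = 1/(-65*145 + 27554) = 1/(-9425 + 27554) = 1/18129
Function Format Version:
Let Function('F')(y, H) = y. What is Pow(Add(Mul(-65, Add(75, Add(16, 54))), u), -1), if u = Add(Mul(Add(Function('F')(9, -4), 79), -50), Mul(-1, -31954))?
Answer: Rational(1, 18129) ≈ 5.5160e-5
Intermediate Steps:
u = 27554 (u = Add(Mul(Add(9, 79), -50), Mul(-1, -31954)) = Add(Mul(88, -50), 31954) = Add(-4400, 31954) = 27554)
Pow(Add(Mul(-65, Add(75, Add(16, 54))), u), -1) = Pow(Add(Mul(-65, Add(75, Add(16, 54))), 27554), -1) = Pow(Add(Mul(-65, Add(75, 70)), 27554), -1) = Pow(Add(Mul(-65, 145), 27554), -1) = Pow(Add(-9425, 27554), -1) = Pow(18129, -1) = Rational(1, 18129)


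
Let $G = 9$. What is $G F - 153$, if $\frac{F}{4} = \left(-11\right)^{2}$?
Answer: $4203$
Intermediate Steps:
$F = 484$ ($F = 4 \left(-11\right)^{2} = 4 \cdot 121 = 484$)
$G F - 153 = 9 \cdot 484 - 153 = 4356 - 153 = 4203$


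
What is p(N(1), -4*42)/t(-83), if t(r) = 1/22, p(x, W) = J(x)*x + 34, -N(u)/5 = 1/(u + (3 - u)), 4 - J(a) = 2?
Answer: 2024/3 ≈ 674.67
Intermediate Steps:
J(a) = 2 (J(a) = 4 - 1*2 = 4 - 2 = 2)
N(u) = -5/3 (N(u) = -5/(u + (3 - u)) = -5/3)
p(x, W) = 34 + 2*x (p(x, W) = 2*x + 34 = 34 + 2*x)
t(r) = 1/22
p(N(1), -4*42)/t(-83) = (34 + 2*(-5/3))/(1/22) = (34 - 10/3)*22 = (92/3)*22 = 2024/3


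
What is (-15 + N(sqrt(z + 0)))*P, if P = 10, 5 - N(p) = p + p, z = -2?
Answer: -100 - 20*I*sqrt(2) ≈ -100.0 - 28.284*I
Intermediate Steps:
N(p) = 5 - 2*p (N(p) = 5 - (p + p) = 5 - 2*p)
(-15 + N(sqrt(z + 0)))*P = (-15 + (5 - 2*sqrt(-2 + 0)))*10 = (-15 + (5 - 2*I*sqrt(2)))*10 = (-10 - 2*I*sqrt(2))*10 = -100 - 20*I*sqrt(2)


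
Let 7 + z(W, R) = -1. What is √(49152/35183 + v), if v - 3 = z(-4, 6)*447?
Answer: I*√4421085471381/35183 ≈ 59.763*I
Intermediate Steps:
z(W, R) = -8 (z(W, R) = -7 - 1 = -8)
v = -3573 (v = 3 - 8*447 = 3 - 3576 = -3573)
√(49152/35183 + v) = √(49152/35183 - 3573) = √(-125659707/35183) = I*√4421085471381/35183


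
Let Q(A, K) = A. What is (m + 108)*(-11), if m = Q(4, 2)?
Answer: -1232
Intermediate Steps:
m = 4
(m + 108)*(-11) = (4 + 108)*(-11) = 112*(-11) = -1232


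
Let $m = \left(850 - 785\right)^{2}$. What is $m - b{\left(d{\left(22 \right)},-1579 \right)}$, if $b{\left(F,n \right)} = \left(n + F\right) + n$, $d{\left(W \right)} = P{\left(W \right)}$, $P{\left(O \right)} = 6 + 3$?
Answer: $7374$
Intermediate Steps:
$P{\left(O \right)} = 9$
$d{\left(W \right)} = 9$
$b{\left(F,n \right)} = F + 2 n$ ($b{\left(F,n \right)} = \left(F + n\right) + n = F + 2 n$)
$m = 4225$ ($m = 65^{2} = 4225$)
$m - b{\left(d{\left(22 \right)},-1579 \right)} = 4225 - \left(9 + 2 \left(-1579\right)\right) = 4225 - \left(9 - 3158\right) = 4225 - -3149 = 4225 + 3149 = 7374$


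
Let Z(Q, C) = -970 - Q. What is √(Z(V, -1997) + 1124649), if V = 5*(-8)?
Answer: √1123719 ≈ 1060.1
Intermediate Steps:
V = -40
√(Z(V, -1997) + 1124649) = √((-970 - 1*(-40)) + 1124649) = √((-970 + 40) + 1124649) = √(-930 + 1124649) = √1123719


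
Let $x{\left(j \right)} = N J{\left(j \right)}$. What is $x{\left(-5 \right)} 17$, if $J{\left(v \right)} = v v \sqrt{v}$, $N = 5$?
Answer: $2125 i \sqrt{5} \approx 4751.6 i$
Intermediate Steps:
$J{\left(v \right)} = v^{\frac{5}{2}}$ ($J{\left(v \right)} = v^{2} \sqrt{v} = v^{\frac{5}{2}}$)
$x{\left(j \right)} = 5 j^{\frac{5}{2}}$
$x{\left(-5 \right)} 17 = 5 \left(-5\right)^{\frac{5}{2}} \cdot 17 = 5 \cdot 25 i \sqrt{5} \cdot 17 = 125 i \sqrt{5} \cdot 17 = 2125 i \sqrt{5}$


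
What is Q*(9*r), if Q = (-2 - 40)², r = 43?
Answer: 682668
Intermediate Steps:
Q = 1764 (Q = (-42)² = 1764)
Q*(9*r) = 1764*(9*43) = 1764*387 = 682668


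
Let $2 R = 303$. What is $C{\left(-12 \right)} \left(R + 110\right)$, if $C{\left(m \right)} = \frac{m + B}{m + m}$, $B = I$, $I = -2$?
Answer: $\frac{3661}{24} \approx 152.54$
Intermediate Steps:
$B = -2$
$R = \frac{303}{2}$ ($R = \frac{1}{2} \cdot 303 = \frac{303}{2} \approx 151.5$)
$C{\left(m \right)} = \frac{-2 + m}{2 m}$ ($C{\left(m \right)} = \frac{m - 2}{m + m} = \frac{-2 + m}{2 m}$)
$C{\left(-12 \right)} \left(R + 110\right) = \frac{-2 - 12}{2 \left(-12\right)} \left(\frac{303}{2} + 110\right) = \frac{1}{2} \left(- \frac{1}{12}\right) \left(-14\right) \frac{523}{2} = \frac{7}{12} \cdot \frac{523}{2} = \frac{3661}{24}$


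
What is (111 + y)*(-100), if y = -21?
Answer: -9000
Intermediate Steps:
(111 + y)*(-100) = (111 - 21)*(-100) = 90*(-100) = -9000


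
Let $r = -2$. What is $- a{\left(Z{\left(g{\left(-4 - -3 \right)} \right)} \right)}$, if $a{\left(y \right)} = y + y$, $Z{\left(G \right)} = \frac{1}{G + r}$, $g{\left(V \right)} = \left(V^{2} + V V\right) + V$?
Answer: $2$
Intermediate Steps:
$g{\left(V \right)} = V + 2 V^{2}$ ($g{\left(V \right)} = \left(V^{2} + V^{2}\right) + V = 2 V^{2} + V = V + 2 V^{2}$)
$Z{\left(G \right)} = \frac{1}{-2 + G}$ ($Z{\left(G \right)} = \frac{1}{G - 2} = \frac{1}{-2 + G}$)
$a{\left(y \right)} = 2 y$
$- a{\left(Z{\left(g{\left(-4 - -3 \right)} \right)} \right)} = - \frac{2}{-2 + \left(-4 - -3\right) \left(1 + 2 \left(-4 - -3\right)\right)} = - \frac{2}{-2 + \left(-4 + 3\right) \left(1 + 2 \left(-4 + 3\right)\right)} = - \frac{2}{-2 - \left(1 + 2 \left(-1\right)\right)} = - \frac{2}{-2 - \left(1 - 2\right)} = - \frac{2}{-2 - -1} = - \frac{2}{-2 + 1} = - \frac{2}{-1} = - 2 \left(-1\right) = \left(-1\right) \left(-2\right) = 2$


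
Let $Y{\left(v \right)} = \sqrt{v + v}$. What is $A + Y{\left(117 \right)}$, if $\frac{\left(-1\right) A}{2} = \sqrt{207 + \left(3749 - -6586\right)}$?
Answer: $- 2 \sqrt{10542} + 3 \sqrt{26} \approx -190.05$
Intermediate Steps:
$Y{\left(v \right)} = \sqrt{2} \sqrt{v}$ ($Y{\left(v \right)} = \sqrt{2 v} = \sqrt{2} \sqrt{v}$)
$A = - 2 \sqrt{10542}$ ($A = - 2 \sqrt{207 + \left(3749 - -6586\right)} = - 2 \sqrt{207 + \left(3749 + 6586\right)} = - 2 \sqrt{207 + 10335} = - 2 \sqrt{10542} \approx -205.35$)
$A + Y{\left(117 \right)} = - 2 \sqrt{10542} + \sqrt{2} \sqrt{117} = - 2 \sqrt{10542} + \sqrt{2} \cdot 3 \sqrt{13} = - 2 \sqrt{10542} + 3 \sqrt{26}$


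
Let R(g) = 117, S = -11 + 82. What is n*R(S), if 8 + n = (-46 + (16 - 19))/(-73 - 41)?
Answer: -33657/38 ≈ -885.71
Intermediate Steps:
S = 71
n = -863/114 (n = -8 + (-46 + (16 - 19))/(-73 - 41) = -8 + (-46 - 3)/(-114) = -8 - 49*(-1/114) = -8 + 49/114 = -863/114 ≈ -7.5702)
n*R(S) = -863/114*117 = -33657/38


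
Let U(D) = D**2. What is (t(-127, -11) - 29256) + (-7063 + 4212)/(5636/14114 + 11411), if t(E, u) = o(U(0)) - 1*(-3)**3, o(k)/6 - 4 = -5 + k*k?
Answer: -2354321832082/80530245 ≈ -29235.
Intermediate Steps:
o(k) = -6 + 6*k**2 (o(k) = 24 + 6*(-5 + k*k) = 24 + 6*(-5 + k**2) = 24 + (-30 + 6*k**2) = -6 + 6*k**2)
t(E, u) = 21 (t(E, u) = (-6 + 6*(0**2)**2) - 1*(-3)**3 = (-6 + 6*0**2) - 1*(-27) = (-6 + 6*0) + 27 = (-6 + 0) + 27 = -6 + 27 = 21)
(t(-127, -11) - 29256) + (-7063 + 4212)/(5636/14114 + 11411) = (21 - 29256) + (-7063 + 4212)/(5636/14114 + 11411) = -29235 - 2851/(5636*(1/14114) + 11411) = -29235 - 2851/(2818/7057 + 11411) = -29235 - 2851/80530245/7057 = -29235 - 2851*7057/80530245 = -29235 - 20119507/80530245 = -2354321832082/80530245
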